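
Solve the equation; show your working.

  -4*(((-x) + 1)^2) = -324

Step 1. [-4*(((-x) + 1)^2) = -324] leading coefficient -4: divide by -4, so div: ((-x) + 1)^2 = 81.
Step 2. [((-x) + 1)^2 = 81] 81 ≥ 0, LHS is (·)² — take ±√. So sqrt: (-x) + 1 = 9 or -9.
Step 3. [(-x) + 1 = 9 or -9] peel the +1: subtract 1 from each side ⇒ sub: -x = 8 or -10.
Step 4. [-x = 8 or -10] leading − — multiply by −1. So neg: x = -8 or 10.

Answer: x ∈ {-8, 10}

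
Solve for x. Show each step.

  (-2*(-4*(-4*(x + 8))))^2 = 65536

Step 1. [(-2*(-4*(-4*(x + 8))))^2 = 65536] LHS squared, RHS 65536 ≥ 0: apply √ (±) ⇒ sqrt: -2*(-4*(-4*(x + 8))) = 256 or -256.
Step 2. [-2*(-4*(-4*(x + 8))) = 256 or -256] -2 out front; divide by -2 ⇒ div: -4*(-4*(x + 8)) = -128 or 128.
Step 3. [-4*(-4*(x + 8)) = -128 or 128] -4 out front; divide by -4. So div: -4*(x + 8) = 32 or -32.
Step 4. [-4*(x + 8) = 32 or -32] LHS = -4·(…); ÷-4 both sides. So div: x + 8 = -8 or 8.
Step 5. [x + 8 = -8 or 8] peel the +8: subtract 8 from each side ⇒ sub: x = -16 or 0.

Answer: x ∈ {-16, 0}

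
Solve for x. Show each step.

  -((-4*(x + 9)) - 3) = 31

Step 1. [-((-4*(x + 9)) - 3) = 31] LHS negated; negate both sides ⇒ neg: (-4*(x + 9)) - 3 = -31.
Step 2. [(-4*(x + 9)) - 3 = -31] the outer -3 inverts by adding 3 ⇒ sub: -4*(x + 9) = -28.
Step 3. [-4*(x + 9) = -28] -4·(inner) — divide through by -4. So div: x + 9 = 7.
Step 4. [x + 9 = 7] +9 is outermost — subtract 9 both sides. So sub: x = -2.

Answer: x ∈ {-2}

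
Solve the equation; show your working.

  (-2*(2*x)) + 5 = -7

Step 1. [(-2*(2*x)) + 5 = -7] peel the +5: subtract 5 from each side, so sub: -2*(2*x) = -12.
Step 2. [-2*(2*x) = -12] -2·(inner) — divide through by -2, so div: 2*x = 6.
Step 3. [2*x = 6] 2 out front; divide by 2 ⇒ div: x = 3.

Answer: x ∈ {3}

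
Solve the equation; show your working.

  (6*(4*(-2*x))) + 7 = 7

Step 1. [(6*(4*(-2*x))) + 7 = 7] the outer +7 inverts by subtracting 7. So sub: 6*(4*(-2*x)) = 0.
Step 2. [6*(4*(-2*x)) = 0] 6·(inner) — divide through by 6. So div: 4*(-2*x) = 0.
Step 3. [4*(-2*x) = 0] leading coefficient 4: divide by 4. So div: -2*x = 0.
Step 4. [-2*x = 0] -2 out front; divide by -2. So div: x = 0.

Answer: x ∈ {0}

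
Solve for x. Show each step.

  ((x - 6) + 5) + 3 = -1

Step 1. [((x - 6) + 5) + 3 = -1] +3 is outermost — subtract 3 both sides. So sub: (x - 6) + 5 = -4.
Step 2. [(x - 6) + 5 = -4] subtract 5: x sits inside (… + 5). So sub: x - 6 = -9.
Step 3. [x - 6 = -9] the outer -6 inverts by adding 6. So sub: x = -3.

Answer: x ∈ {-3}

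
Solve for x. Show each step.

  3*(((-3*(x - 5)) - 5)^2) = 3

Step 1. [3*(((-3*(x - 5)) - 5)^2) = 3] 3·(inner) — divide through by 3, so div: ((-3*(x - 5)) - 5)^2 = 1.
Step 2. [((-3*(x - 5)) - 5)^2 = 1] LHS squared, RHS 1 ≥ 0: apply √ (±), so sqrt: (-3*(x - 5)) - 5 = 1 or -1.
Step 3. [(-3*(x - 5)) - 5 = 1 or -1] peel the -5: add 5 from each side, so sub: -3*(x - 5) = 6 or 4.
Step 4. [-3*(x - 5) = 6 or 4] -3 out front; divide by -3 ⇒ div: x - 5 = -2 or -4/3.
Step 5. [x - 5 = -2 or -4/3] 5 comes off first (add 5) ⇒ sub: x = 3 or 11/3.

Answer: x ∈ {3, 11/3}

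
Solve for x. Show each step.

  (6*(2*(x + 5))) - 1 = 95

Step 1. [(6*(2*(x + 5))) - 1 = 95] peel the -1: add 1 from each side ⇒ sub: 6*(2*(x + 5)) = 96.
Step 2. [6*(2*(x + 5)) = 96] LHS = 6·(…); ÷6 both sides ⇒ div: 2*(x + 5) = 16.
Step 3. [2*(x + 5) = 16] divide by the outer 2. So div: x + 5 = 8.
Step 4. [x + 5 = 8] 5 comes off first (subtract 5). So sub: x = 3.

Answer: x ∈ {3}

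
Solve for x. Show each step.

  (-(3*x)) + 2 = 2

Step 1. [(-(3*x)) + 2 = 2] the outer +2 inverts by subtracting 2. So sub: -(3*x) = 0.
Step 2. [-(3*x) = 0] flip signs both sides ⇒ neg: 3*x = 0.
Step 3. [3*x = 0] 3 out front; divide by 3. So div: x = 0.

Answer: x ∈ {0}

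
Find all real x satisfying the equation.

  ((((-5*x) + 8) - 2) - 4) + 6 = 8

Step 1. [((((-5*x) + 8) - 2) - 4) + 6 = 8] 6 comes off first (subtract 6), so sub: (((-5*x) + 8) - 2) - 4 = 2.
Step 2. [(((-5*x) + 8) - 2) - 4 = 2] 4 comes off first (add 4), so sub: ((-5*x) + 8) - 2 = 6.
Step 3. [((-5*x) + 8) - 2 = 6] peel the -2: add 2 from each side. So sub: (-5*x) + 8 = 8.
Step 4. [(-5*x) + 8 = 8] the outer +8 inverts by subtracting 8. So sub: -5*x = 0.
Step 5. [-5*x = 0] leading coefficient -5: divide by -5. So div: x = 0.

Answer: x ∈ {0}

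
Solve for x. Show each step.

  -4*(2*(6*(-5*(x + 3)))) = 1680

Step 1. [-4*(2*(6*(-5*(x + 3)))) = 1680] LHS = -4·(…); ÷-4 both sides. So div: 2*(6*(-5*(x + 3))) = -420.
Step 2. [2*(6*(-5*(x + 3))) = -420] divide by the outer 2 ⇒ div: 6*(-5*(x + 3)) = -210.
Step 3. [6*(-5*(x + 3)) = -210] 6·(inner) — divide through by 6. So div: -5*(x + 3) = -35.
Step 4. [-5*(x + 3) = -35] divide by the outer -5. So div: x + 3 = 7.
Step 5. [x + 3 = 7] +3 is outermost — subtract 3 both sides, so sub: x = 4.

Answer: x ∈ {4}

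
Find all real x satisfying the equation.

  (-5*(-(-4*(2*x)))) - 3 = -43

Step 1. [(-5*(-(-4*(2*x)))) - 3 = -43] 3 comes off first (add 3), so sub: -5*(-(-4*(2*x))) = -40.
Step 2. [-5*(-(-4*(2*x))) = -40] LHS = -5·(…); ÷-5 both sides. So div: -(-4*(2*x)) = 8.
Step 3. [-(-4*(2*x)) = 8] LHS negated; negate both sides. So neg: -4*(2*x) = -8.
Step 4. [-4*(2*x) = -8] -4·(inner) — divide through by -4 ⇒ div: 2*x = 2.
Step 5. [2*x = 2] 2·(inner) — divide through by 2. So div: x = 1.

Answer: x ∈ {1}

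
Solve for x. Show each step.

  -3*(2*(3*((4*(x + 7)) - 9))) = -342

Step 1. [-3*(2*(3*((4*(x + 7)) - 9))) = -342] -3 out front; divide by -3. So div: 2*(3*((4*(x + 7)) - 9)) = 114.
Step 2. [2*(3*((4*(x + 7)) - 9)) = 114] 2·(inner) — divide through by 2, so div: 3*((4*(x + 7)) - 9) = 57.
Step 3. [3*((4*(x + 7)) - 9) = 57] LHS = 3·(…); ÷3 both sides, so div: (4*(x + 7)) - 9 = 19.
Step 4. [(4*(x + 7)) - 9 = 19] add 9: x sits inside (… - 9) ⇒ sub: 4*(x + 7) = 28.
Step 5. [4*(x + 7) = 28] divide by the outer 4, so div: x + 7 = 7.
Step 6. [x + 7 = 7] the outer +7 inverts by subtracting 7, so sub: x = 0.

Answer: x ∈ {0}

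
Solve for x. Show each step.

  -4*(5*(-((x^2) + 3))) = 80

Step 1. [-4*(5*(-((x^2) + 3))) = 80] -4 out front; divide by -4, so div: 5*(-((x^2) + 3)) = -20.
Step 2. [5*(-((x^2) + 3)) = -20] 5 out front; divide by 5 ⇒ div: -((x^2) + 3) = -4.
Step 3. [-((x^2) + 3) = -4] LHS negated; negate both sides, so neg: (x^2) + 3 = 4.
Step 4. [(x^2) + 3 = 4] the outer +3 inverts by subtracting 3 ⇒ sub: x^2 = 1.
Step 5. [x^2 = 1] √ both sides: 1 ≥ 0 gives two branches. So sqrt: x = 1 or -1.

Answer: x ∈ {-1, 1}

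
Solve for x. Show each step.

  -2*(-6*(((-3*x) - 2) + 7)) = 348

Step 1. [-2*(-6*(((-3*x) - 2) + 7)) = 348] LHS = -2·(…); ÷-2 both sides ⇒ div: -6*(((-3*x) - 2) + 7) = -174.
Step 2. [-6*(((-3*x) - 2) + 7) = -174] -6 out front; divide by -6 ⇒ div: ((-3*x) - 2) + 7 = 29.
Step 3. [((-3*x) - 2) + 7 = 29] peel the +7: subtract 7 from each side. So sub: (-3*x) - 2 = 22.
Step 4. [(-3*x) - 2 = 22] 2 comes off first (add 2) ⇒ sub: -3*x = 24.
Step 5. [-3*x = 24] divide by the outer -3. So div: x = -8.

Answer: x ∈ {-8}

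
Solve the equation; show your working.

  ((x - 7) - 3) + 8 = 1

Step 1. [((x - 7) - 3) + 8 = 1] 8 comes off first (subtract 8) ⇒ sub: (x - 7) - 3 = -7.
Step 2. [(x - 7) - 3 = -7] peel the -3: add 3 from each side ⇒ sub: x - 7 = -4.
Step 3. [x - 7 = -4] -7 is outermost — add 7 both sides. So sub: x = 3.

Answer: x ∈ {3}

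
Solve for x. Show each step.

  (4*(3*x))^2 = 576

Step 1. [(4*(3*x))^2 = 576] √ both sides: 576 ≥ 0 gives two branches. So sqrt: 4*(3*x) = 24 or -24.
Step 2. [4*(3*x) = 24 or -24] 4 out front; divide by 4. So div: 3*x = 6 or -6.
Step 3. [3*x = 6 or -6] 3 out front; divide by 3 ⇒ div: x = 2 or -2.

Answer: x ∈ {-2, 2}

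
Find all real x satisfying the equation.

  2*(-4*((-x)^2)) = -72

Step 1. [2*(-4*((-x)^2)) = -72] leading coefficient 2: divide by 2, so div: -4*((-x)^2) = -36.
Step 2. [-4*((-x)^2) = -36] LHS = -4·(…); ÷-4 both sides, so div: (-x)^2 = 9.
Step 3. [(-x)^2 = 9] LHS squared, RHS 9 ≥ 0: apply √ (±) ⇒ sqrt: -x = 3 or -3.
Step 4. [-x = 3 or -3] flip signs both sides, so neg: x = -3 or 3.

Answer: x ∈ {-3, 3}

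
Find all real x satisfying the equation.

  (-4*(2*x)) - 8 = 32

Step 1. [(-4*(2*x)) - 8 = 32] common factor -4 (LHS and 32) — divide through. So factor: (2*x) + 2 = -8.
Step 2. [(2*x) + 2 = -8] the outer +2 inverts by subtracting 2, so sub: 2*x = -10.
Step 3. [2*x = -10] 2·(inner) — divide through by 2, so div: x = -5.

Answer: x ∈ {-5}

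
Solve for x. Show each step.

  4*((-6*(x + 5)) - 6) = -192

Step 1. [4*((-6*(x + 5)) - 6) = -192] divide by the outer 4. So div: (-6*(x + 5)) - 6 = -48.
Step 2. [(-6*(x + 5)) - 6 = -48] -6 | LHS and -6 | -48: pull -6 out, so factor: (x + 5) + 1 = 8.
Step 3. [(x + 5) + 1 = 8] +1 is outermost — subtract 1 both sides, so sub: x + 5 = 7.
Step 4. [x + 5 = 7] subtract 5: x sits inside (… + 5). So sub: x = 2.

Answer: x ∈ {2}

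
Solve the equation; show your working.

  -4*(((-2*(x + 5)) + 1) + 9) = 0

Step 1. [-4*(((-2*(x + 5)) + 1) + 9) = 0] -4 out front; divide by -4 ⇒ div: ((-2*(x + 5)) + 1) + 9 = 0.
Step 2. [((-2*(x + 5)) + 1) + 9 = 0] subtract 9: x sits inside (… + 9) ⇒ sub: (-2*(x + 5)) + 1 = -9.
Step 3. [(-2*(x + 5)) + 1 = -9] subtract 1: x sits inside (… + 1), so sub: -2*(x + 5) = -10.
Step 4. [-2*(x + 5) = -10] -2·(inner) — divide through by -2. So div: x + 5 = 5.
Step 5. [x + 5 = 5] 5 comes off first (subtract 5), so sub: x = 0.

Answer: x ∈ {0}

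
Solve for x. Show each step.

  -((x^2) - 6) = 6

Step 1. [-((x^2) - 6) = 6] leading − — multiply by −1, so neg: (x^2) - 6 = -6.
Step 2. [(x^2) - 6 = -6] -6 is outermost — add 6 both sides. So sub: x^2 = 0.
Step 3. [x^2 = 0] LHS squared, RHS 0 ≥ 0: apply √ (±) ⇒ sqrt: x = 0.

Answer: x ∈ {0}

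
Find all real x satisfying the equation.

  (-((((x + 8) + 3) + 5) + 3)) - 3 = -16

Step 1. [(-((((x + 8) + 3) + 5) + 3)) - 3 = -16] peel the -3: add 3 from each side ⇒ sub: -((((x + 8) + 3) + 5) + 3) = -13.
Step 2. [-((((x + 8) + 3) + 5) + 3) = -13] flip signs both sides, so neg: (((x + 8) + 3) + 5) + 3 = 13.
Step 3. [(((x + 8) + 3) + 5) + 3 = 13] 3 comes off first (subtract 3) ⇒ sub: ((x + 8) + 3) + 5 = 10.
Step 4. [((x + 8) + 3) + 5 = 10] +5 is outermost — subtract 5 both sides. So sub: (x + 8) + 3 = 5.
Step 5. [(x + 8) + 3 = 5] subtract 3: x sits inside (… + 3). So sub: x + 8 = 2.
Step 6. [x + 8 = 2] +8 is outermost — subtract 8 both sides. So sub: x = -6.

Answer: x ∈ {-6}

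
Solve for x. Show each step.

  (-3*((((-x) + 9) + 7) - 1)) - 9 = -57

Step 1. [(-3*((((-x) + 9) + 7) - 1)) - 9 = -57] peel the -9: add 9 from each side. So sub: -3*((((-x) + 9) + 7) - 1) = -48.
Step 2. [-3*((((-x) + 9) + 7) - 1) = -48] -3 out front; divide by -3, so div: (((-x) + 9) + 7) - 1 = 16.
Step 3. [(((-x) + 9) + 7) - 1 = 16] add 1: x sits inside (… - 1) ⇒ sub: ((-x) + 9) + 7 = 17.
Step 4. [((-x) + 9) + 7 = 17] subtract 7: x sits inside (… + 7). So sub: (-x) + 9 = 10.
Step 5. [(-x) + 9 = 10] +9 is outermost — subtract 9 both sides ⇒ sub: -x = 1.
Step 6. [-x = 1] flip signs both sides, so neg: x = -1.

Answer: x ∈ {-1}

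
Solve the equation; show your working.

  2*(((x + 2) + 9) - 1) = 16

Step 1. [2*(((x + 2) + 9) - 1) = 16] divide by the outer 2, so div: ((x + 2) + 9) - 1 = 8.
Step 2. [((x + 2) + 9) - 1 = 8] the outer -1 inverts by adding 1 ⇒ sub: (x + 2) + 9 = 9.
Step 3. [(x + 2) + 9 = 9] peel the +9: subtract 9 from each side, so sub: x + 2 = 0.
Step 4. [x + 2 = 0] 2 comes off first (subtract 2). So sub: x = -2.

Answer: x ∈ {-2}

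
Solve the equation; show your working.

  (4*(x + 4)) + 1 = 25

Step 1. [(4*(x + 4)) + 1 = 25] peel the +1: subtract 1 from each side. So sub: 4*(x + 4) = 24.
Step 2. [4*(x + 4) = 24] divide by the outer 4. So div: x + 4 = 6.
Step 3. [x + 4 = 6] 4 comes off first (subtract 4), so sub: x = 2.

Answer: x ∈ {2}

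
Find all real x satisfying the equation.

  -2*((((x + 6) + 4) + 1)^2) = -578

Step 1. [-2*((((x + 6) + 4) + 1)^2) = -578] -2 out front; divide by -2. So div: (((x + 6) + 4) + 1)^2 = 289.
Step 2. [(((x + 6) + 4) + 1)^2 = 289] √ both sides: 289 ≥ 0 gives two branches, so sqrt: ((x + 6) + 4) + 1 = 17 or -17.
Step 3. [((x + 6) + 4) + 1 = 17 or -17] 1 comes off first (subtract 1) ⇒ sub: (x + 6) + 4 = 16 or -18.
Step 4. [(x + 6) + 4 = 16 or -18] +4 is outermost — subtract 4 both sides, so sub: x + 6 = 12 or -22.
Step 5. [x + 6 = 12 or -22] subtract 6: x sits inside (… + 6), so sub: x = 6 or -28.

Answer: x ∈ {-28, 6}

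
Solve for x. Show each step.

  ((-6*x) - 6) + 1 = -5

Step 1. [((-6*x) - 6) + 1 = -5] 1 comes off first (subtract 1), so sub: (-6*x) - 6 = -6.
Step 2. [(-6*x) - 6 = -6] the outer -6 inverts by adding 6 ⇒ sub: -6*x = 0.
Step 3. [-6*x = 0] divide by the outer -6. So div: x = 0.

Answer: x ∈ {0}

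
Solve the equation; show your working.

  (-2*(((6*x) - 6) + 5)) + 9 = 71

Step 1. [(-2*(((6*x) - 6) + 5)) + 9 = 71] subtract 9: x sits inside (… + 9). So sub: -2*(((6*x) - 6) + 5) = 62.
Step 2. [-2*(((6*x) - 6) + 5) = 62] -2 out front; divide by -2. So div: ((6*x) - 6) + 5 = -31.
Step 3. [((6*x) - 6) + 5 = -31] peel the +5: subtract 5 from each side. So sub: (6*x) - 6 = -36.
Step 4. [(6*x) - 6 = -36] peel the -6: add 6 from each side, so sub: 6*x = -30.
Step 5. [6*x = -30] 6·(inner) — divide through by 6. So div: x = -5.

Answer: x ∈ {-5}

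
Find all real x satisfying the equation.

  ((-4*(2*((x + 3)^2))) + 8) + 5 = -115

Step 1. [((-4*(2*((x + 3)^2))) + 8) + 5 = -115] peel the +5: subtract 5 from each side ⇒ sub: (-4*(2*((x + 3)^2))) + 8 = -120.
Step 2. [(-4*(2*((x + 3)^2))) + 8 = -120] common factor -4 (LHS and -120) — divide through, so factor: (2*((x + 3)^2)) - 2 = 30.
Step 3. [(2*((x + 3)^2)) - 2 = 30] common factor 2 (LHS and 30) — divide through, so factor: ((x + 3)^2) - 1 = 15.
Step 4. [((x + 3)^2) - 1 = 15] peel the -1: add 1 from each side. So sub: (x + 3)^2 = 16.
Step 5. [(x + 3)^2 = 16] √ both sides: 16 ≥ 0 gives two branches ⇒ sqrt: x + 3 = 4 or -4.
Step 6. [x + 3 = 4 or -4] peel the +3: subtract 3 from each side, so sub: x = 1 or -7.

Answer: x ∈ {-7, 1}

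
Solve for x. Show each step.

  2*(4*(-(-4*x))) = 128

Step 1. [2*(4*(-(-4*x))) = 128] 2 out front; divide by 2, so div: 4*(-(-4*x)) = 64.
Step 2. [4*(-(-4*x)) = 64] LHS = 4·(…); ÷4 both sides. So div: -(-4*x) = 16.
Step 3. [-(-4*x) = 16] flip signs both sides, so neg: -4*x = -16.
Step 4. [-4*x = -16] -4·(inner) — divide through by -4 ⇒ div: x = 4.

Answer: x ∈ {4}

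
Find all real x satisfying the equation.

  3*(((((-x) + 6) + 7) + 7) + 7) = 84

Step 1. [3*(((((-x) + 6) + 7) + 7) + 7) = 84] 3·(inner) — divide through by 3 ⇒ div: ((((-x) + 6) + 7) + 7) + 7 = 28.
Step 2. [((((-x) + 6) + 7) + 7) + 7 = 28] the outer +7 inverts by subtracting 7. So sub: (((-x) + 6) + 7) + 7 = 21.
Step 3. [(((-x) + 6) + 7) + 7 = 21] 7 comes off first (subtract 7). So sub: ((-x) + 6) + 7 = 14.
Step 4. [((-x) + 6) + 7 = 14] peel the +7: subtract 7 from each side ⇒ sub: (-x) + 6 = 7.
Step 5. [(-x) + 6 = 7] +6 is outermost — subtract 6 both sides, so sub: -x = 1.
Step 6. [-x = 1] flip signs both sides ⇒ neg: x = -1.

Answer: x ∈ {-1}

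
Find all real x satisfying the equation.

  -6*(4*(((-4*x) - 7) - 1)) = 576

Step 1. [-6*(4*(((-4*x) - 7) - 1)) = 576] leading coefficient -6: divide by -6, so div: 4*(((-4*x) - 7) - 1) = -96.
Step 2. [4*(((-4*x) - 7) - 1) = -96] leading coefficient 4: divide by 4, so div: ((-4*x) - 7) - 1 = -24.
Step 3. [((-4*x) - 7) - 1 = -24] -1 is outermost — add 1 both sides. So sub: (-4*x) - 7 = -23.
Step 4. [(-4*x) - 7 = -23] add 7: x sits inside (… - 7) ⇒ sub: -4*x = -16.
Step 5. [-4*x = -16] -4·(inner) — divide through by -4 ⇒ div: x = 4.

Answer: x ∈ {4}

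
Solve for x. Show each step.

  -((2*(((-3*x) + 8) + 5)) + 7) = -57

Step 1. [-((2*(((-3*x) + 8) + 5)) + 7) = -57] leading − — multiply by −1. So neg: (2*(((-3*x) + 8) + 5)) + 7 = 57.
Step 2. [(2*(((-3*x) + 8) + 5)) + 7 = 57] subtract 7: x sits inside (… + 7), so sub: 2*(((-3*x) + 8) + 5) = 50.
Step 3. [2*(((-3*x) + 8) + 5) = 50] leading coefficient 2: divide by 2. So div: ((-3*x) + 8) + 5 = 25.
Step 4. [((-3*x) + 8) + 5 = 25] +5 is outermost — subtract 5 both sides, so sub: (-3*x) + 8 = 20.
Step 5. [(-3*x) + 8 = 20] +8 is outermost — subtract 8 both sides. So sub: -3*x = 12.
Step 6. [-3*x = 12] divide by the outer -3. So div: x = -4.

Answer: x ∈ {-4}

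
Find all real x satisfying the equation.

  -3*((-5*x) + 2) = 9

Step 1. [-3*((-5*x) + 2) = 9] leading coefficient -3: divide by -3, so div: (-5*x) + 2 = -3.
Step 2. [(-5*x) + 2 = -3] the outer +2 inverts by subtracting 2, so sub: -5*x = -5.
Step 3. [-5*x = -5] -5·(inner) — divide through by -5 ⇒ div: x = 1.

Answer: x ∈ {1}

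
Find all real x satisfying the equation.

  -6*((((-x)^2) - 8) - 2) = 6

Step 1. [-6*((((-x)^2) - 8) - 2) = 6] LHS = -6·(…); ÷-6 both sides ⇒ div: (((-x)^2) - 8) - 2 = -1.
Step 2. [(((-x)^2) - 8) - 2 = -1] -2 is outermost — add 2 both sides. So sub: ((-x)^2) - 8 = 1.
Step 3. [((-x)^2) - 8 = 1] the outer -8 inverts by adding 8 ⇒ sub: (-x)^2 = 9.
Step 4. [(-x)^2 = 9] LHS squared, RHS 9 ≥ 0: apply √ (±) ⇒ sqrt: -x = 3 or -3.
Step 5. [-x = 3 or -3] flip signs both sides, so neg: x = -3 or 3.

Answer: x ∈ {-3, 3}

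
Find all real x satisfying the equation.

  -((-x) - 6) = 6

Step 1. [-((-x) - 6) = 6] leading − — multiply by −1 ⇒ neg: (-x) - 6 = -6.
Step 2. [(-x) - 6 = -6] the outer -6 inverts by adding 6, so sub: -x = 0.
Step 3. [-x = 0] leading − — multiply by −1 ⇒ neg: x = 0.

Answer: x ∈ {0}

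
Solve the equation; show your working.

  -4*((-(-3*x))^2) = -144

Step 1. [-4*((-(-3*x))^2) = -144] -4 out front; divide by -4. So div: (-(-3*x))^2 = 36.
Step 2. [(-(-3*x))^2 = 36] 36 ≥ 0, LHS is (·)² — take ±√ ⇒ sqrt: -(-3*x) = 6 or -6.
Step 3. [-(-3*x) = 6 or -6] leading − — multiply by −1. So neg: -3*x = -6 or 6.
Step 4. [-3*x = -6 or 6] LHS = -3·(…); ÷-3 both sides ⇒ div: x = 2 or -2.

Answer: x ∈ {-2, 2}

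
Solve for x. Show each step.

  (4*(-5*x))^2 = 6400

Step 1. [(4*(-5*x))^2 = 6400] LHS squared, RHS 6400 ≥ 0: apply √ (±), so sqrt: 4*(-5*x) = 80 or -80.
Step 2. [4*(-5*x) = 80 or -80] 4·(inner) — divide through by 4, so div: -5*x = 20 or -20.
Step 3. [-5*x = 20 or -20] leading coefficient -5: divide by -5. So div: x = -4 or 4.

Answer: x ∈ {-4, 4}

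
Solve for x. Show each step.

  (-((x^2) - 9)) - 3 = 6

Step 1. [(-((x^2) - 9)) - 3 = 6] add 3: x sits inside (… - 3), so sub: -((x^2) - 9) = 9.
Step 2. [-((x^2) - 9) = 9] flip signs both sides ⇒ neg: (x^2) - 9 = -9.
Step 3. [(x^2) - 9 = -9] 9 comes off first (add 9) ⇒ sub: x^2 = 0.
Step 4. [x^2 = 0] LHS squared, RHS 0 ≥ 0: apply √ (±). So sqrt: x = 0.

Answer: x ∈ {0}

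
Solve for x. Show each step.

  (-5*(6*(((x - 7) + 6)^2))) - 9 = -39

Step 1. [(-5*(6*(((x - 7) + 6)^2))) - 9 = -39] 9 comes off first (add 9), so sub: -5*(6*(((x - 7) + 6)^2)) = -30.
Step 2. [-5*(6*(((x - 7) + 6)^2)) = -30] -5 out front; divide by -5. So div: 6*(((x - 7) + 6)^2) = 6.
Step 3. [6*(((x - 7) + 6)^2) = 6] divide by the outer 6, so div: ((x - 7) + 6)^2 = 1.
Step 4. [((x - 7) + 6)^2 = 1] √ both sides: 1 ≥ 0 gives two branches ⇒ sqrt: (x - 7) + 6 = 1 or -1.
Step 5. [(x - 7) + 6 = 1 or -1] the outer +6 inverts by subtracting 6, so sub: x - 7 = -5 or -7.
Step 6. [x - 7 = -5 or -7] the outer -7 inverts by adding 7. So sub: x = 2 or 0.

Answer: x ∈ {0, 2}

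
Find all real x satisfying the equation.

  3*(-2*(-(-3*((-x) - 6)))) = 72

Step 1. [3*(-2*(-(-3*((-x) - 6)))) = 72] leading coefficient 3: divide by 3, so div: -2*(-(-3*((-x) - 6))) = 24.
Step 2. [-2*(-(-3*((-x) - 6))) = 24] LHS = -2·(…); ÷-2 both sides ⇒ div: -(-3*((-x) - 6)) = -12.
Step 3. [-(-3*((-x) - 6)) = -12] flip signs both sides. So neg: -3*((-x) - 6) = 12.
Step 4. [-3*((-x) - 6) = 12] divide by the outer -3, so div: (-x) - 6 = -4.
Step 5. [(-x) - 6 = -4] peel the -6: add 6 from each side ⇒ sub: -x = 2.
Step 6. [-x = 2] LHS negated; negate both sides ⇒ neg: x = -2.

Answer: x ∈ {-2}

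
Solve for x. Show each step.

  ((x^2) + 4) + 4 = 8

Step 1. [((x^2) + 4) + 4 = 8] +4 is outermost — subtract 4 both sides. So sub: (x^2) + 4 = 4.
Step 2. [(x^2) + 4 = 4] peel the +4: subtract 4 from each side, so sub: x^2 = 0.
Step 3. [x^2 = 0] LHS squared, RHS 0 ≥ 0: apply √ (±), so sqrt: x = 0.

Answer: x ∈ {0}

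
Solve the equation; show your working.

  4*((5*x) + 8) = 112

Step 1. [4*((5*x) + 8) = 112] divide by the outer 4. So div: (5*x) + 8 = 28.
Step 2. [(5*x) + 8 = 28] peel the +8: subtract 8 from each side ⇒ sub: 5*x = 20.
Step 3. [5*x = 20] LHS = 5·(…); ÷5 both sides. So div: x = 4.

Answer: x ∈ {4}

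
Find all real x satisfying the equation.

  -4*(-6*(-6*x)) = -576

Step 1. [-4*(-6*(-6*x)) = -576] -4·(inner) — divide through by -4. So div: -6*(-6*x) = 144.
Step 2. [-6*(-6*x) = 144] LHS = -6·(…); ÷-6 both sides. So div: -6*x = -24.
Step 3. [-6*x = -24] -6 out front; divide by -6 ⇒ div: x = 4.

Answer: x ∈ {4}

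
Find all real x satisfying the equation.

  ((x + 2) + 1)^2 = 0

Step 1. [((x + 2) + 1)^2 = 0] √ both sides: 0 ≥ 0 gives two branches, so sqrt: (x + 2) + 1 = 0.
Step 2. [(x + 2) + 1 = 0] the outer +1 inverts by subtracting 1, so sub: x + 2 = -1.
Step 3. [x + 2 = -1] +2 is outermost — subtract 2 both sides. So sub: x = -3.

Answer: x ∈ {-3}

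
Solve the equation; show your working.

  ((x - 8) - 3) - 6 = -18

Step 1. [((x - 8) - 3) - 6 = -18] 6 comes off first (add 6), so sub: (x - 8) - 3 = -12.
Step 2. [(x - 8) - 3 = -12] -3 is outermost — add 3 both sides. So sub: x - 8 = -9.
Step 3. [x - 8 = -9] 8 comes off first (add 8). So sub: x = -1.

Answer: x ∈ {-1}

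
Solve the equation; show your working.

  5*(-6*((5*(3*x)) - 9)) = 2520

Step 1. [5*(-6*((5*(3*x)) - 9)) = 2520] LHS = 5·(…); ÷5 both sides. So div: -6*((5*(3*x)) - 9) = 504.
Step 2. [-6*((5*(3*x)) - 9) = 504] leading coefficient -6: divide by -6, so div: (5*(3*x)) - 9 = -84.
Step 3. [(5*(3*x)) - 9 = -84] -9 is outermost — add 9 both sides ⇒ sub: 5*(3*x) = -75.
Step 4. [5*(3*x) = -75] LHS = 5·(…); ÷5 both sides, so div: 3*x = -15.
Step 5. [3*x = -15] divide by the outer 3 ⇒ div: x = -5.

Answer: x ∈ {-5}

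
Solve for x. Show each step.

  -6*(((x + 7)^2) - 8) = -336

Step 1. [-6*(((x + 7)^2) - 8) = -336] leading coefficient -6: divide by -6 ⇒ div: ((x + 7)^2) - 8 = 56.
Step 2. [((x + 7)^2) - 8 = 56] 8 comes off first (add 8) ⇒ sub: (x + 7)^2 = 64.
Step 3. [(x + 7)^2 = 64] 64 ≥ 0, LHS is (·)² — take ±√ ⇒ sqrt: x + 7 = 8 or -8.
Step 4. [x + 7 = 8 or -8] 7 comes off first (subtract 7) ⇒ sub: x = 1 or -15.

Answer: x ∈ {-15, 1}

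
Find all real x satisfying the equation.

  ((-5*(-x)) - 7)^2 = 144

Step 1. [((-5*(-x)) - 7)^2 = 144] LHS squared, RHS 144 ≥ 0: apply √ (±) ⇒ sqrt: (-5*(-x)) - 7 = 12 or -12.
Step 2. [(-5*(-x)) - 7 = 12 or -12] the outer -7 inverts by adding 7 ⇒ sub: -5*(-x) = 19 or -5.
Step 3. [-5*(-x) = 19 or -5] LHS = -5·(…); ÷-5 both sides ⇒ div: -x = -19/5 or 1.
Step 4. [-x = -19/5 or 1] flip signs both sides, so neg: x = 19/5 or -1.

Answer: x ∈ {-1, 19/5}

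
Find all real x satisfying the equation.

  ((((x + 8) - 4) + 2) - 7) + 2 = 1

Step 1. [((((x + 8) - 4) + 2) - 7) + 2 = 1] the outer +2 inverts by subtracting 2 ⇒ sub: (((x + 8) - 4) + 2) - 7 = -1.
Step 2. [(((x + 8) - 4) + 2) - 7 = -1] add 7: x sits inside (… - 7). So sub: ((x + 8) - 4) + 2 = 6.
Step 3. [((x + 8) - 4) + 2 = 6] subtract 2: x sits inside (… + 2). So sub: (x + 8) - 4 = 4.
Step 4. [(x + 8) - 4 = 4] peel the -4: add 4 from each side ⇒ sub: x + 8 = 8.
Step 5. [x + 8 = 8] the outer +8 inverts by subtracting 8, so sub: x = 0.

Answer: x ∈ {0}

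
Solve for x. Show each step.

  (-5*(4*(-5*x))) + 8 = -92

Step 1. [(-5*(4*(-5*x))) + 8 = -92] subtract 8: x sits inside (… + 8), so sub: -5*(4*(-5*x)) = -100.
Step 2. [-5*(4*(-5*x)) = -100] -5·(inner) — divide through by -5. So div: 4*(-5*x) = 20.
Step 3. [4*(-5*x) = 20] LHS = 4·(…); ÷4 both sides, so div: -5*x = 5.
Step 4. [-5*x = 5] -5·(inner) — divide through by -5, so div: x = -1.

Answer: x ∈ {-1}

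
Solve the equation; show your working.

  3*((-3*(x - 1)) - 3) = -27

Step 1. [3*((-3*(x - 1)) - 3) = -27] 3 out front; divide by 3. So div: (-3*(x - 1)) - 3 = -9.
Step 2. [(-3*(x - 1)) - 3 = -9] -3 is outermost — add 3 both sides, so sub: -3*(x - 1) = -6.
Step 3. [-3*(x - 1) = -6] leading coefficient -3: divide by -3, so div: x - 1 = 2.
Step 4. [x - 1 = 2] peel the -1: add 1 from each side. So sub: x = 3.

Answer: x ∈ {3}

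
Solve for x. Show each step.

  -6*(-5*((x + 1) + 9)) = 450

Step 1. [-6*(-5*((x + 1) + 9)) = 450] -6·(inner) — divide through by -6 ⇒ div: -5*((x + 1) + 9) = -75.
Step 2. [-5*((x + 1) + 9) = -75] leading coefficient -5: divide by -5 ⇒ div: (x + 1) + 9 = 15.
Step 3. [(x + 1) + 9 = 15] 9 comes off first (subtract 9), so sub: x + 1 = 6.
Step 4. [x + 1 = 6] the outer +1 inverts by subtracting 1. So sub: x = 5.

Answer: x ∈ {5}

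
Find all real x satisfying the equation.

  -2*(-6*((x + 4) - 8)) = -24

Step 1. [-2*(-6*((x + 4) - 8)) = -24] LHS = -2·(…); ÷-2 both sides. So div: -6*((x + 4) - 8) = 12.
Step 2. [-6*((x + 4) - 8) = 12] LHS = -6·(…); ÷-6 both sides. So div: (x + 4) - 8 = -2.
Step 3. [(x + 4) - 8 = -2] peel the -8: add 8 from each side ⇒ sub: x + 4 = 6.
Step 4. [x + 4 = 6] 4 comes off first (subtract 4). So sub: x = 2.

Answer: x ∈ {2}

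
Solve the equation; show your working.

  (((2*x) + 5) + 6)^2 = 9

Step 1. [(((2*x) + 5) + 6)^2 = 9] √ both sides: 9 ≥ 0 gives two branches. So sqrt: ((2*x) + 5) + 6 = 3 or -3.
Step 2. [((2*x) + 5) + 6 = 3 or -3] peel the +6: subtract 6 from each side. So sub: (2*x) + 5 = -3 or -9.
Step 3. [(2*x) + 5 = -3 or -9] subtract 5: x sits inside (… + 5), so sub: 2*x = -8 or -14.
Step 4. [2*x = -8 or -14] 2·(inner) — divide through by 2. So div: x = -4 or -7.

Answer: x ∈ {-7, -4}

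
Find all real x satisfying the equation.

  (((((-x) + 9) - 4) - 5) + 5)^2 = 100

Step 1. [(((((-x) + 9) - 4) - 5) + 5)^2 = 100] √ both sides: 100 ≥ 0 gives two branches, so sqrt: ((((-x) + 9) - 4) - 5) + 5 = 10 or -10.
Step 2. [((((-x) + 9) - 4) - 5) + 5 = 10 or -10] the outer +5 inverts by subtracting 5 ⇒ sub: (((-x) + 9) - 4) - 5 = 5 or -15.
Step 3. [(((-x) + 9) - 4) - 5 = 5 or -15] -5 is outermost — add 5 both sides, so sub: ((-x) + 9) - 4 = 10 or -10.
Step 4. [((-x) + 9) - 4 = 10 or -10] add 4: x sits inside (… - 4) ⇒ sub: (-x) + 9 = 14 or -6.
Step 5. [(-x) + 9 = 14 or -6] the outer +9 inverts by subtracting 9. So sub: -x = 5 or -15.
Step 6. [-x = 5 or -15] leading − — multiply by −1. So neg: x = -5 or 15.

Answer: x ∈ {-5, 15}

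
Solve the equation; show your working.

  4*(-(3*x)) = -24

Step 1. [4*(-(3*x)) = -24] 4·(inner) — divide through by 4 ⇒ div: -(3*x) = -6.
Step 2. [-(3*x) = -6] flip signs both sides. So neg: 3*x = 6.
Step 3. [3*x = 6] 3 out front; divide by 3, so div: x = 2.

Answer: x ∈ {2}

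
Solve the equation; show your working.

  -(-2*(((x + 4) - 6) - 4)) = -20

Step 1. [-(-2*(((x + 4) - 6) - 4)) = -20] LHS negated; negate both sides, so neg: -2*(((x + 4) - 6) - 4) = 20.
Step 2. [-2*(((x + 4) - 6) - 4) = 20] LHS = -2·(…); ÷-2 both sides ⇒ div: ((x + 4) - 6) - 4 = -10.
Step 3. [((x + 4) - 6) - 4 = -10] peel the -4: add 4 from each side ⇒ sub: (x + 4) - 6 = -6.
Step 4. [(x + 4) - 6 = -6] add 6: x sits inside (… - 6). So sub: x + 4 = 0.
Step 5. [x + 4 = 0] subtract 4: x sits inside (… + 4), so sub: x = -4.

Answer: x ∈ {-4}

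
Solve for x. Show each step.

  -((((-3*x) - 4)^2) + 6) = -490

Step 1. [-((((-3*x) - 4)^2) + 6) = -490] leading − — multiply by −1. So neg: (((-3*x) - 4)^2) + 6 = 490.
Step 2. [(((-3*x) - 4)^2) + 6 = 490] 6 comes off first (subtract 6), so sub: ((-3*x) - 4)^2 = 484.
Step 3. [((-3*x) - 4)^2 = 484] 484 ≥ 0, LHS is (·)² — take ±√ ⇒ sqrt: (-3*x) - 4 = 22 or -22.
Step 4. [(-3*x) - 4 = 22 or -22] -4 is outermost — add 4 both sides. So sub: -3*x = 26 or -18.
Step 5. [-3*x = 26 or -18] divide by the outer -3, so div: x = -26/3 or 6.

Answer: x ∈ {-26/3, 6}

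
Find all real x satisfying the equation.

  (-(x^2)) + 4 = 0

Step 1. [(-(x^2)) + 4 = 0] the outer +4 inverts by subtracting 4. So sub: -(x^2) = -4.
Step 2. [-(x^2) = -4] LHS negated; negate both sides, so neg: x^2 = 4.
Step 3. [x^2 = 4] √ both sides: 4 ≥ 0 gives two branches ⇒ sqrt: x = 2 or -2.

Answer: x ∈ {-2, 2}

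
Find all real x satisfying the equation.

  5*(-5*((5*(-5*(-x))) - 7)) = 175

Step 1. [5*(-5*((5*(-5*(-x))) - 7)) = 175] 5 out front; divide by 5. So div: -5*((5*(-5*(-x))) - 7) = 35.
Step 2. [-5*((5*(-5*(-x))) - 7) = 35] LHS = -5·(…); ÷-5 both sides. So div: (5*(-5*(-x))) - 7 = -7.
Step 3. [(5*(-5*(-x))) - 7 = -7] 7 comes off first (add 7). So sub: 5*(-5*(-x)) = 0.
Step 4. [5*(-5*(-x)) = 0] LHS = 5·(…); ÷5 both sides ⇒ div: -5*(-x) = 0.
Step 5. [-5*(-x) = 0] -5 out front; divide by -5, so div: -x = 0.
Step 6. [-x = 0] leading − — multiply by −1 ⇒ neg: x = 0.

Answer: x ∈ {0}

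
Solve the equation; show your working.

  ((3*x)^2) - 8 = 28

Step 1. [((3*x)^2) - 8 = 28] peel the -8: add 8 from each side. So sub: (3*x)^2 = 36.
Step 2. [(3*x)^2 = 36] LHS squared, RHS 36 ≥ 0: apply √ (±). So sqrt: 3*x = 6 or -6.
Step 3. [3*x = 6 or -6] 3 out front; divide by 3, so div: x = 2 or -2.

Answer: x ∈ {-2, 2}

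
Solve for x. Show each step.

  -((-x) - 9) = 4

Step 1. [-((-x) - 9) = 4] LHS negated; negate both sides, so neg: (-x) - 9 = -4.
Step 2. [(-x) - 9 = -4] add 9: x sits inside (… - 9) ⇒ sub: -x = 5.
Step 3. [-x = 5] LHS negated; negate both sides ⇒ neg: x = -5.

Answer: x ∈ {-5}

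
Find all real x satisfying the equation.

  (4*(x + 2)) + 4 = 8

Step 1. [(4*(x + 2)) + 4 = 8] 4 | LHS and 4 | 8: pull 4 out. So factor: (x + 2) + 1 = 2.
Step 2. [(x + 2) + 1 = 2] subtract 1: x sits inside (… + 1) ⇒ sub: x + 2 = 1.
Step 3. [x + 2 = 1] +2 is outermost — subtract 2 both sides, so sub: x = -1.

Answer: x ∈ {-1}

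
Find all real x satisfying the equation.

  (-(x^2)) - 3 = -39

Step 1. [(-(x^2)) - 3 = -39] add 3: x sits inside (… - 3) ⇒ sub: -(x^2) = -36.
Step 2. [-(x^2) = -36] flip signs both sides ⇒ neg: x^2 = 36.
Step 3. [x^2 = 36] 36 ≥ 0, LHS is (·)² — take ±√ ⇒ sqrt: x = 6 or -6.

Answer: x ∈ {-6, 6}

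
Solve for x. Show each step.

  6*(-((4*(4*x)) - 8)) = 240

Step 1. [6*(-((4*(4*x)) - 8)) = 240] 6·(inner) — divide through by 6, so div: -((4*(4*x)) - 8) = 40.
Step 2. [-((4*(4*x)) - 8) = 40] flip signs both sides ⇒ neg: (4*(4*x)) - 8 = -40.
Step 3. [(4*(4*x)) - 8 = -40] the outer -8 inverts by adding 8, so sub: 4*(4*x) = -32.
Step 4. [4*(4*x) = -32] leading coefficient 4: divide by 4 ⇒ div: 4*x = -8.
Step 5. [4*x = -8] 4 out front; divide by 4, so div: x = -2.

Answer: x ∈ {-2}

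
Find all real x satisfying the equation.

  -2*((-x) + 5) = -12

Step 1. [-2*((-x) + 5) = -12] LHS = -2·(…); ÷-2 both sides, so div: (-x) + 5 = 6.
Step 2. [(-x) + 5 = 6] +5 is outermost — subtract 5 both sides. So sub: -x = 1.
Step 3. [-x = 1] flip signs both sides. So neg: x = -1.

Answer: x ∈ {-1}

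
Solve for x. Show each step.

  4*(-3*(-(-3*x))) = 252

Step 1. [4*(-3*(-(-3*x))) = 252] LHS = 4·(…); ÷4 both sides ⇒ div: -3*(-(-3*x)) = 63.
Step 2. [-3*(-(-3*x)) = 63] divide by the outer -3. So div: -(-3*x) = -21.
Step 3. [-(-3*x) = -21] flip signs both sides ⇒ neg: -3*x = 21.
Step 4. [-3*x = 21] LHS = -3·(…); ÷-3 both sides, so div: x = -7.

Answer: x ∈ {-7}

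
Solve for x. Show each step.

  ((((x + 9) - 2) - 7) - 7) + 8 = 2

Step 1. [((((x + 9) - 2) - 7) - 7) + 8 = 2] the outer +8 inverts by subtracting 8. So sub: (((x + 9) - 2) - 7) - 7 = -6.
Step 2. [(((x + 9) - 2) - 7) - 7 = -6] add 7: x sits inside (… - 7). So sub: ((x + 9) - 2) - 7 = 1.
Step 3. [((x + 9) - 2) - 7 = 1] 7 comes off first (add 7) ⇒ sub: (x + 9) - 2 = 8.
Step 4. [(x + 9) - 2 = 8] add 2: x sits inside (… - 2), so sub: x + 9 = 10.
Step 5. [x + 9 = 10] the outer +9 inverts by subtracting 9 ⇒ sub: x = 1.

Answer: x ∈ {1}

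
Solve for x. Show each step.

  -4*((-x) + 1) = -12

Step 1. [-4*((-x) + 1) = -12] LHS = -4·(…); ÷-4 both sides, so div: (-x) + 1 = 3.
Step 2. [(-x) + 1 = 3] peel the +1: subtract 1 from each side. So sub: -x = 2.
Step 3. [-x = 2] LHS negated; negate both sides. So neg: x = -2.

Answer: x ∈ {-2}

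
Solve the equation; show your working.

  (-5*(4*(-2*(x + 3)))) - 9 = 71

Step 1. [(-5*(4*(-2*(x + 3)))) - 9 = 71] 9 comes off first (add 9) ⇒ sub: -5*(4*(-2*(x + 3))) = 80.
Step 2. [-5*(4*(-2*(x + 3))) = 80] divide by the outer -5. So div: 4*(-2*(x + 3)) = -16.
Step 3. [4*(-2*(x + 3)) = -16] 4·(inner) — divide through by 4, so div: -2*(x + 3) = -4.
Step 4. [-2*(x + 3) = -4] -2 out front; divide by -2, so div: x + 3 = 2.
Step 5. [x + 3 = 2] 3 comes off first (subtract 3) ⇒ sub: x = -1.

Answer: x ∈ {-1}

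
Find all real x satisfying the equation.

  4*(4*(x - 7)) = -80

Step 1. [4*(4*(x - 7)) = -80] leading coefficient 4: divide by 4. So div: 4*(x - 7) = -20.
Step 2. [4*(x - 7) = -20] leading coefficient 4: divide by 4, so div: x - 7 = -5.
Step 3. [x - 7 = -5] add 7: x sits inside (… - 7). So sub: x = 2.

Answer: x ∈ {2}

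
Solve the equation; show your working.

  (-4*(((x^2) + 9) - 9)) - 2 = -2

Step 1. [(-4*(((x^2) + 9) - 9)) - 2 = -2] 2 comes off first (add 2) ⇒ sub: -4*(((x^2) + 9) - 9) = 0.
Step 2. [-4*(((x^2) + 9) - 9) = 0] LHS = -4·(…); ÷-4 both sides, so div: ((x^2) + 9) - 9 = 0.
Step 3. [((x^2) + 9) - 9 = 0] add 9: x sits inside (… - 9), so sub: (x^2) + 9 = 9.
Step 4. [(x^2) + 9 = 9] 9 comes off first (subtract 9). So sub: x^2 = 0.
Step 5. [x^2 = 0] LHS squared, RHS 0 ≥ 0: apply √ (±). So sqrt: x = 0.

Answer: x ∈ {0}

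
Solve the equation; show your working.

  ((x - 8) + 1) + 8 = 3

Step 1. [((x - 8) + 1) + 8 = 3] peel the +8: subtract 8 from each side, so sub: (x - 8) + 1 = -5.
Step 2. [(x - 8) + 1 = -5] the outer +1 inverts by subtracting 1, so sub: x - 8 = -6.
Step 3. [x - 8 = -6] peel the -8: add 8 from each side. So sub: x = 2.

Answer: x ∈ {2}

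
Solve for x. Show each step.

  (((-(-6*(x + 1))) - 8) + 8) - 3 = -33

Step 1. [(((-(-6*(x + 1))) - 8) + 8) - 3 = -33] 3 comes off first (add 3). So sub: ((-(-6*(x + 1))) - 8) + 8 = -30.
Step 2. [((-(-6*(x + 1))) - 8) + 8 = -30] subtract 8: x sits inside (… + 8). So sub: (-(-6*(x + 1))) - 8 = -38.
Step 3. [(-(-6*(x + 1))) - 8 = -38] peel the -8: add 8 from each side, so sub: -(-6*(x + 1)) = -30.
Step 4. [-(-6*(x + 1)) = -30] LHS negated; negate both sides, so neg: -6*(x + 1) = 30.
Step 5. [-6*(x + 1) = 30] -6 out front; divide by -6. So div: x + 1 = -5.
Step 6. [x + 1 = -5] the outer +1 inverts by subtracting 1 ⇒ sub: x = -6.

Answer: x ∈ {-6}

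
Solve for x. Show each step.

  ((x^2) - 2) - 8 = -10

Step 1. [((x^2) - 2) - 8 = -10] add 8: x sits inside (… - 8) ⇒ sub: (x^2) - 2 = -2.
Step 2. [(x^2) - 2 = -2] peel the -2: add 2 from each side ⇒ sub: x^2 = 0.
Step 3. [x^2 = 0] LHS squared, RHS 0 ≥ 0: apply √ (±), so sqrt: x = 0.

Answer: x ∈ {0}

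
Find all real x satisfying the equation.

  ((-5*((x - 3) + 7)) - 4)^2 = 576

Step 1. [((-5*((x - 3) + 7)) - 4)^2 = 576] LHS squared, RHS 576 ≥ 0: apply √ (±). So sqrt: (-5*((x - 3) + 7)) - 4 = 24 or -24.
Step 2. [(-5*((x - 3) + 7)) - 4 = 24 or -24] add 4: x sits inside (… - 4), so sub: -5*((x - 3) + 7) = 28 or -20.
Step 3. [-5*((x - 3) + 7) = 28 or -20] divide by the outer -5 ⇒ div: (x - 3) + 7 = -28/5 or 4.
Step 4. [(x - 3) + 7 = -28/5 or 4] 7 comes off first (subtract 7), so sub: x - 3 = -63/5 or -3.
Step 5. [x - 3 = -63/5 or -3] the outer -3 inverts by adding 3. So sub: x = -48/5 or 0.

Answer: x ∈ {-48/5, 0}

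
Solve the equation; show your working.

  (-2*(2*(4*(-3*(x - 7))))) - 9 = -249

Step 1. [(-2*(2*(4*(-3*(x - 7))))) - 9 = -249] peel the -9: add 9 from each side, so sub: -2*(2*(4*(-3*(x - 7)))) = -240.
Step 2. [-2*(2*(4*(-3*(x - 7)))) = -240] leading coefficient -2: divide by -2, so div: 2*(4*(-3*(x - 7))) = 120.
Step 3. [2*(4*(-3*(x - 7))) = 120] divide by the outer 2, so div: 4*(-3*(x - 7)) = 60.
Step 4. [4*(-3*(x - 7)) = 60] 4·(inner) — divide through by 4, so div: -3*(x - 7) = 15.
Step 5. [-3*(x - 7) = 15] divide by the outer -3 ⇒ div: x - 7 = -5.
Step 6. [x - 7 = -5] add 7: x sits inside (… - 7). So sub: x = 2.

Answer: x ∈ {2}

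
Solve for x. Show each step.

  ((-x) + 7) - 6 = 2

Step 1. [((-x) + 7) - 6 = 2] -6 is outermost — add 6 both sides, so sub: (-x) + 7 = 8.
Step 2. [(-x) + 7 = 8] +7 is outermost — subtract 7 both sides. So sub: -x = 1.
Step 3. [-x = 1] flip signs both sides, so neg: x = -1.

Answer: x ∈ {-1}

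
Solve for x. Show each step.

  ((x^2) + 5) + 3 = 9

Step 1. [((x^2) + 5) + 3 = 9] subtract 3: x sits inside (… + 3) ⇒ sub: (x^2) + 5 = 6.
Step 2. [(x^2) + 5 = 6] 5 comes off first (subtract 5). So sub: x^2 = 1.
Step 3. [x^2 = 1] √ both sides: 1 ≥ 0 gives two branches, so sqrt: x = 1 or -1.

Answer: x ∈ {-1, 1}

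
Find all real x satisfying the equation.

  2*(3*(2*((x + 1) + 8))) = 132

Step 1. [2*(3*(2*((x + 1) + 8))) = 132] leading coefficient 2: divide by 2 ⇒ div: 3*(2*((x + 1) + 8)) = 66.
Step 2. [3*(2*((x + 1) + 8)) = 66] divide by the outer 3, so div: 2*((x + 1) + 8) = 22.
Step 3. [2*((x + 1) + 8) = 22] 2·(inner) — divide through by 2 ⇒ div: (x + 1) + 8 = 11.
Step 4. [(x + 1) + 8 = 11] subtract 8: x sits inside (… + 8), so sub: x + 1 = 3.
Step 5. [x + 1 = 3] peel the +1: subtract 1 from each side ⇒ sub: x = 2.

Answer: x ∈ {2}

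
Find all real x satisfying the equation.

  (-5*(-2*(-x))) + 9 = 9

Step 1. [(-5*(-2*(-x))) + 9 = 9] the outer +9 inverts by subtracting 9, so sub: -5*(-2*(-x)) = 0.
Step 2. [-5*(-2*(-x)) = 0] divide by the outer -5 ⇒ div: -2*(-x) = 0.
Step 3. [-2*(-x) = 0] LHS = -2·(…); ÷-2 both sides ⇒ div: -x = 0.
Step 4. [-x = 0] leading − — multiply by −1 ⇒ neg: x = 0.

Answer: x ∈ {0}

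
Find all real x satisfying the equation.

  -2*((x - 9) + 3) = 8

Step 1. [-2*((x - 9) + 3) = 8] -2·(inner) — divide through by -2. So div: (x - 9) + 3 = -4.
Step 2. [(x - 9) + 3 = -4] peel the +3: subtract 3 from each side, so sub: x - 9 = -7.
Step 3. [x - 9 = -7] the outer -9 inverts by adding 9, so sub: x = 2.

Answer: x ∈ {2}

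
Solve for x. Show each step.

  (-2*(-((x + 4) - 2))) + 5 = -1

Step 1. [(-2*(-((x + 4) - 2))) + 5 = -1] 5 comes off first (subtract 5) ⇒ sub: -2*(-((x + 4) - 2)) = -6.
Step 2. [-2*(-((x + 4) - 2)) = -6] -2·(inner) — divide through by -2 ⇒ div: -((x + 4) - 2) = 3.
Step 3. [-((x + 4) - 2) = 3] flip signs both sides. So neg: (x + 4) - 2 = -3.
Step 4. [(x + 4) - 2 = -3] -2 is outermost — add 2 both sides. So sub: x + 4 = -1.
Step 5. [x + 4 = -1] subtract 4: x sits inside (… + 4), so sub: x = -5.

Answer: x ∈ {-5}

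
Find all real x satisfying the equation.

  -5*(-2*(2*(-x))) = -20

Step 1. [-5*(-2*(2*(-x))) = -20] -5·(inner) — divide through by -5. So div: -2*(2*(-x)) = 4.
Step 2. [-2*(2*(-x)) = 4] leading coefficient -2: divide by -2. So div: 2*(-x) = -2.
Step 3. [2*(-x) = -2] LHS = 2·(…); ÷2 both sides. So div: -x = -1.
Step 4. [-x = -1] flip signs both sides ⇒ neg: x = 1.

Answer: x ∈ {1}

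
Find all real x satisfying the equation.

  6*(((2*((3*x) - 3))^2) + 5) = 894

Step 1. [6*(((2*((3*x) - 3))^2) + 5) = 894] 6 out front; divide by 6 ⇒ div: ((2*((3*x) - 3))^2) + 5 = 149.
Step 2. [((2*((3*x) - 3))^2) + 5 = 149] 5 comes off first (subtract 5), so sub: (2*((3*x) - 3))^2 = 144.
Step 3. [(2*((3*x) - 3))^2 = 144] √ both sides: 144 ≥ 0 gives two branches. So sqrt: 2*((3*x) - 3) = 12 or -12.
Step 4. [2*((3*x) - 3) = 12 or -12] leading coefficient 2: divide by 2, so div: (3*x) - 3 = 6 or -6.
Step 5. [(3*x) - 3 = 6 or -6] 3 divides every term; factor it out, so factor: x - 1 = 2 or -2.
Step 6. [x - 1 = 2 or -2] -1 is outermost — add 1 both sides, so sub: x = 3 or -1.

Answer: x ∈ {-1, 3}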